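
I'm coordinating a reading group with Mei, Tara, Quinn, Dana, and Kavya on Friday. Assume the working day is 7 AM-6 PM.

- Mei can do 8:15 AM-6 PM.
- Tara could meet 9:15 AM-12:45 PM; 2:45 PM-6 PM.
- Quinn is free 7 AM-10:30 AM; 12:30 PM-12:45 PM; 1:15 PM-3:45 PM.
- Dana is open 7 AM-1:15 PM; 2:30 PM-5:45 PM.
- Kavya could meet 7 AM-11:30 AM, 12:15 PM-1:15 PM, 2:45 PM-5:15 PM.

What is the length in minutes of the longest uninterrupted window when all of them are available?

75

Mei ∩ Tara: 09:15-12:45, 14:45-18:00.
Mei ∩ Tara ∩ Quinn: 09:15-10:30, 12:30-12:45, 14:45-15:45.
Mei ∩ Tara ∩ Quinn ∩ Dana: 09:15-10:30, 12:30-12:45, 14:45-15:45.
Mei ∩ Tara ∩ Quinn ∩ Dana ∩ Kavya: 09:15-10:30, 12:30-12:45, 14:45-15:45.
The longest is 09:15-10:30 at 75 minutes.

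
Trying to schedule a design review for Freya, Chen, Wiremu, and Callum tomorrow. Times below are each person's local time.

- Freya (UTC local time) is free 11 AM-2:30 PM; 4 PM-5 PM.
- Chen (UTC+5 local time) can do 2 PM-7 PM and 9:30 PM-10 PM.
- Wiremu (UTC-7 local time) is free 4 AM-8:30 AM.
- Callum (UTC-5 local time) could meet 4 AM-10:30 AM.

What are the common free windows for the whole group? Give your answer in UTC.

11:00-14:00

Freya in UTC: 11:00-14:30, 16:00-17:00.
Chen in UTC: 09:00-14:00, 16:30-17:00 (subtract 5h to convert from UTC+5).
Wiremu in UTC: 11:00-15:30 (add 7h to convert from UTC-7).
Callum in UTC: 09:00-15:30 (add 5h to convert from UTC-5).
Freya ∩ Chen: 11:00-14:00, 16:30-17:00.
Freya ∩ Chen ∩ Wiremu: 11:00-14:00.
Freya ∩ Chen ∩ Wiremu ∩ Callum: 11:00-14:00.
So the common availability across everyone is 11:00-14:00.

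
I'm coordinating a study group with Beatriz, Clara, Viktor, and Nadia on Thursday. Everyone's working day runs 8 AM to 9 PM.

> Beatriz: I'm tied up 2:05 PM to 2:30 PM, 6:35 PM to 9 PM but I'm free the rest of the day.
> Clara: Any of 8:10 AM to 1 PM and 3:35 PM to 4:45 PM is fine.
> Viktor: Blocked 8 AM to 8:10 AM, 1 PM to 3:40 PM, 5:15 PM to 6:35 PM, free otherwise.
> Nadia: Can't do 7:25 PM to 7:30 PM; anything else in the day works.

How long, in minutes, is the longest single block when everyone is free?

290

Beatriz free: 08:00-14:05, 14:30-18:35 (invert busy blocks within the working day).
Clara free: 08:10-13:00, 15:35-16:45.
Viktor free: 08:10-13:00, 15:40-17:15, 18:35-21:00 (invert busy blocks within the working day).
Nadia free: 08:00-19:25, 19:30-21:00 (invert busy blocks within the working day).
Beatriz ∩ Clara: 08:10-13:00, 15:35-16:45.
Beatriz ∩ Clara ∩ Viktor: 08:10-13:00, 15:40-16:45.
Beatriz ∩ Clara ∩ Viktor ∩ Nadia: 08:10-13:00, 15:40-16:45.
The longest is 08:10-13:00 at 290 minutes.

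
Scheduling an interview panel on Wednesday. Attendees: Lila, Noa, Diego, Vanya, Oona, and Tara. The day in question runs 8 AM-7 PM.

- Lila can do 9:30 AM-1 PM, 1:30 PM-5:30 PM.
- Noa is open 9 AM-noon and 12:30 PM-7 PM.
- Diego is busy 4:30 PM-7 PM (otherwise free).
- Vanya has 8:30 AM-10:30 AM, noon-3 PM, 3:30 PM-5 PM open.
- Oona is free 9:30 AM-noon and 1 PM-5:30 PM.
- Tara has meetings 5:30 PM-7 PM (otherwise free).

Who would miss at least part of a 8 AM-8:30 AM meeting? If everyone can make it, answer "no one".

Lila free: 09:30-13:00, 13:30-17:30.
Noa free: 09:00-12:00, 12:30-19:00.
Diego free: 08:00-16:30 (invert busy blocks within the working day).
Vanya free: 08:30-10:30, 12:00-15:00, 15:30-17:00.
Oona free: 09:30-12:00, 13:00-17:30.
Tara free: 08:00-17:30 (invert busy blocks within the working day).
Lila: not fully free for 08:00-08:30. Noa: not fully free for 08:00-08:30. Diego: free for 08:00-08:30. Vanya: not fully free for 08:00-08:30. Oona: not fully free for 08:00-08:30. Tara: free for 08:00-08:30.

Lila, Noa, Oona, Vanya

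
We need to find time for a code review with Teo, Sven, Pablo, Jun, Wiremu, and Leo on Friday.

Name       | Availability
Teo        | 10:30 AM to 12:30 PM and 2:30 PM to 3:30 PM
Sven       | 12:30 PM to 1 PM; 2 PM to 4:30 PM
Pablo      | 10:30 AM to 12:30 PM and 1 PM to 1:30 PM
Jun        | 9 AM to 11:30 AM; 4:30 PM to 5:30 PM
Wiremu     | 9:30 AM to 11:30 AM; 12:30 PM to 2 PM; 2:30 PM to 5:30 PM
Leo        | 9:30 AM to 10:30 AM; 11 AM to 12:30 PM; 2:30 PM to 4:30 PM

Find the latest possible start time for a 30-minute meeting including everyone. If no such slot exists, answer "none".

none

Teo ∩ Sven: 14:30-15:30.
Teo ∩ Sven ∩ Pablo: ∅.
Teo ∩ Sven ∩ Pablo ∩ Jun: ∅.
Teo ∩ Sven ∩ Pablo ∩ Jun ∩ Wiremu: ∅.
Teo ∩ Sven ∩ Pablo ∩ Jun ∩ Wiremu ∩ Leo: ∅.
There is no time when everyone is free.
No common window is at least 30 minutes long.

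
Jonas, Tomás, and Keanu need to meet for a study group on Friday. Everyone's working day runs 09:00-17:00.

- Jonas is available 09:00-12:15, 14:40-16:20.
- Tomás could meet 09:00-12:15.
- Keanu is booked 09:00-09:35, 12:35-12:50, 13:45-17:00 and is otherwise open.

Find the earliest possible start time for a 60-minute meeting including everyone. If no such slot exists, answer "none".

Jonas free: 09:00-12:15, 14:40-16:20.
Tomás free: 09:00-12:15.
Keanu free: 09:35-12:35, 12:50-13:45 (invert busy blocks within the working day).
Jonas ∩ Tomás: 09:00-12:15.
Jonas ∩ Tomás ∩ Keanu: 09:35-12:15.
The first common window of at least 60 minutes is 09:35-12:15, so the earliest start is 09:35.

09:35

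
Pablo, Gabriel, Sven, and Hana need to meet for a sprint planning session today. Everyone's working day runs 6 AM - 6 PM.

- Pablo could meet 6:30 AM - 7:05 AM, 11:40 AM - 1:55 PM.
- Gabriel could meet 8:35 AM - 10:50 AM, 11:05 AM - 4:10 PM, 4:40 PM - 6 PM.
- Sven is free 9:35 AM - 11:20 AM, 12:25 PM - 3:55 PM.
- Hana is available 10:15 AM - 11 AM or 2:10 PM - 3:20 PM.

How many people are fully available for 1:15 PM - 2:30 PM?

2

Gabriel and Sven can make the full 13:15-14:30 slot — that's 2.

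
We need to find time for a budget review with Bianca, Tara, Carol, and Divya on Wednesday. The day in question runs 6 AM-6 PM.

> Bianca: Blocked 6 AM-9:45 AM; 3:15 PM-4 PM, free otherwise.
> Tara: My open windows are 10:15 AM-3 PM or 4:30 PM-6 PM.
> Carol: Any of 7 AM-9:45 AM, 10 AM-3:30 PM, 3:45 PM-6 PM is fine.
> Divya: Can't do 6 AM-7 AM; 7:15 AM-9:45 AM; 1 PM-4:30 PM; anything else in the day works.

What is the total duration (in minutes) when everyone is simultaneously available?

Bianca free: 09:45-15:15, 16:00-18:00 (invert busy blocks within the working day).
Tara free: 10:15-15:00, 16:30-18:00.
Carol free: 07:00-09:45, 10:00-15:30, 15:45-18:00.
Divya free: 07:00-07:15, 09:45-13:00, 16:30-18:00 (invert busy blocks within the working day).
Bianca ∩ Tara: 10:15-15:00, 16:30-18:00.
Bianca ∩ Tara ∩ Carol: 10:15-15:00, 16:30-18:00.
Bianca ∩ Tara ∩ Carol ∩ Divya: 10:15-13:00, 16:30-18:00.
So the common availability across everyone is 10:15-13:00, 16:30-18:00.
Summing the common windows: 165 + 90 = 255 minutes.

255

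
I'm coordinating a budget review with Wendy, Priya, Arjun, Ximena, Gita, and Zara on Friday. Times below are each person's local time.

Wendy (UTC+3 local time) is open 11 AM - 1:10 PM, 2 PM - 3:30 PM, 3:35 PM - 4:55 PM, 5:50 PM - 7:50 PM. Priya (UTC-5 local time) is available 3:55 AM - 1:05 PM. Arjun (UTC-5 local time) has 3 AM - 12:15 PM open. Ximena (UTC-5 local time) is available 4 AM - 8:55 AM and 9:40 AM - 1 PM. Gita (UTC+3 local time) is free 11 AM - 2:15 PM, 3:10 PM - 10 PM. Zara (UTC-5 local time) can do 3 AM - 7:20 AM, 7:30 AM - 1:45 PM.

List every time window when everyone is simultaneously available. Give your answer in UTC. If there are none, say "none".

09:00-10:10, 11:00-11:15, 12:10-12:20, 12:35-13:55, 14:50-16:50

Wendy in UTC: 08:00-10:10, 11:00-12:30, 12:35-13:55, 14:50-16:50 (subtract 3h to convert from UTC+3).
Priya in UTC: 08:55-18:05 (add 5h to convert from UTC-5).
Arjun in UTC: 08:00-17:15 (add 5h to convert from UTC-5).
Ximena in UTC: 09:00-13:55, 14:40-18:00 (add 5h to convert from UTC-5).
Gita in UTC: 08:00-11:15, 12:10-19:00 (subtract 3h to convert from UTC+3).
Zara in UTC: 08:00-12:20, 12:30-18:45 (add 5h to convert from UTC-5).
Wendy ∩ Priya: 08:55-10:10, 11:00-12:30, 12:35-13:55, 14:50-16:50.
Wendy ∩ Priya ∩ Arjun: 08:55-10:10, 11:00-12:30, 12:35-13:55, 14:50-16:50.
Wendy ∩ Priya ∩ Arjun ∩ Ximena: 09:00-10:10, 11:00-12:30, 12:35-13:55, 14:50-16:50.
Wendy ∩ Priya ∩ Arjun ∩ Ximena ∩ Gita: 09:00-10:10, 11:00-11:15, 12:10-12:30, 12:35-13:55, 14:50-16:50.
Wendy ∩ Priya ∩ Arjun ∩ Ximena ∩ Gita ∩ Zara: 09:00-10:10, 11:00-11:15, 12:10-12:20, 12:35-13:55, 14:50-16:50.
Those are the intersection windows.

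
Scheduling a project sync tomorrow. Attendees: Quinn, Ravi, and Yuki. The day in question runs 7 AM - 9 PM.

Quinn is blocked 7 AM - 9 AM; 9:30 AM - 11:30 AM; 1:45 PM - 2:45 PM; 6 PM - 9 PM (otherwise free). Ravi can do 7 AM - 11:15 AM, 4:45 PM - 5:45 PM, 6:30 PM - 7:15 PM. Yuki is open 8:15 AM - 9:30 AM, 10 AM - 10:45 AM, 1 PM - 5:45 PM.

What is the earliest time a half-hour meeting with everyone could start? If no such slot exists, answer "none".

09:00

Quinn free: 09:00-09:30, 11:30-13:45, 14:45-18:00 (invert busy blocks within the working day).
Ravi free: 07:00-11:15, 16:45-17:45, 18:30-19:15.
Yuki free: 08:15-09:30, 10:00-10:45, 13:00-17:45.
Quinn ∩ Ravi: 09:00-09:30, 16:45-17:45.
Quinn ∩ Ravi ∩ Yuki: 09:00-09:30, 16:45-17:45.
The first common window of at least 30 minutes is 09:00-09:30, so the earliest start is 09:00.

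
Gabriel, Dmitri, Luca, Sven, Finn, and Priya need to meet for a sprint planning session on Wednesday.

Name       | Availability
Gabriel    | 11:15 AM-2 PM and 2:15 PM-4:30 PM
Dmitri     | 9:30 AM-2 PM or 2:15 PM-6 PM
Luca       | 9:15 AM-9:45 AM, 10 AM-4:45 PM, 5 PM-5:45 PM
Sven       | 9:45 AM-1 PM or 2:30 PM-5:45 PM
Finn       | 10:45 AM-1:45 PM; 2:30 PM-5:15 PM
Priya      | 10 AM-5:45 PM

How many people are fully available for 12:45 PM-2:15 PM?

Luca and Priya can make the full 12:45-14:15 slot — that's 2.

2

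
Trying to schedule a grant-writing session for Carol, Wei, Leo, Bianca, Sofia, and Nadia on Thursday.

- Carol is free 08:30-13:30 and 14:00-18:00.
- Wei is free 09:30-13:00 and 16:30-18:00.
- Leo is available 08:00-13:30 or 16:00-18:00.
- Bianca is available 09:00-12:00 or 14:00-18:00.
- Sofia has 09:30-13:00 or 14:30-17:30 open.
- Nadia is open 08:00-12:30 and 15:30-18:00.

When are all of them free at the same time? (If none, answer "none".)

09:30-12:00, 16:30-17:30

Carol ∩ Wei: 09:30-13:00, 16:30-18:00.
Carol ∩ Wei ∩ Leo: 09:30-13:00, 16:30-18:00.
Carol ∩ Wei ∩ Leo ∩ Bianca: 09:30-12:00, 16:30-18:00.
Carol ∩ Wei ∩ Leo ∩ Bianca ∩ Sofia: 09:30-12:00, 16:30-17:30.
Carol ∩ Wei ∩ Leo ∩ Bianca ∩ Sofia ∩ Nadia: 09:30-12:00, 16:30-17:30.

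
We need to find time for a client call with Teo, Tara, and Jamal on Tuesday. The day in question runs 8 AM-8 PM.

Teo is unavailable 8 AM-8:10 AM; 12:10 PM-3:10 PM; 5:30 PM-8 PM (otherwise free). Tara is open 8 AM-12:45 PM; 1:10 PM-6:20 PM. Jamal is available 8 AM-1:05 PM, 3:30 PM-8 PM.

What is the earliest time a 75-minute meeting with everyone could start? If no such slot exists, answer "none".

Teo free: 08:10-12:10, 15:10-17:30 (invert busy blocks within the working day).
Tara free: 08:00-12:45, 13:10-18:20.
Jamal free: 08:00-13:05, 15:30-20:00.
Teo ∩ Tara: 08:10-12:10, 15:10-17:30.
Teo ∩ Tara ∩ Jamal: 08:10-12:10, 15:30-17:30.
The first common window of at least 75 minutes is 08:10-12:10, so the earliest start is 08:10.

08:10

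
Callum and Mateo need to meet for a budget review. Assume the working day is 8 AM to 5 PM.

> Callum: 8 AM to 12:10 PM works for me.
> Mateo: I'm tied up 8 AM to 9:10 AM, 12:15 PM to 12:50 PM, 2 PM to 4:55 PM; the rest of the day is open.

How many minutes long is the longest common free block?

180

Callum free: 08:00-12:10.
Mateo free: 09:10-12:15, 12:50-14:00, 16:55-17:00 (invert busy blocks within the working day).
Callum ∩ Mateo: 09:10-12:10.
The longest is 09:10-12:10 at 180 minutes.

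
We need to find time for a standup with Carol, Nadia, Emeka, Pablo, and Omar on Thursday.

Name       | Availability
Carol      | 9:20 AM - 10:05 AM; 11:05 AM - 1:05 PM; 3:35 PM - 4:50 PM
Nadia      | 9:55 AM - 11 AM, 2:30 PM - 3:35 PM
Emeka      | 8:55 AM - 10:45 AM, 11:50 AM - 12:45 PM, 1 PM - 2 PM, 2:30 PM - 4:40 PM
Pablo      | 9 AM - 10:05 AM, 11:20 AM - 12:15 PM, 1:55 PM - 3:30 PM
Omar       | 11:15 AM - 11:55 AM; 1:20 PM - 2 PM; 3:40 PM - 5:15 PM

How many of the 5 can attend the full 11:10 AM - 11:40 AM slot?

1

Carol can make the full 11:10-11:40 slot — that's 1.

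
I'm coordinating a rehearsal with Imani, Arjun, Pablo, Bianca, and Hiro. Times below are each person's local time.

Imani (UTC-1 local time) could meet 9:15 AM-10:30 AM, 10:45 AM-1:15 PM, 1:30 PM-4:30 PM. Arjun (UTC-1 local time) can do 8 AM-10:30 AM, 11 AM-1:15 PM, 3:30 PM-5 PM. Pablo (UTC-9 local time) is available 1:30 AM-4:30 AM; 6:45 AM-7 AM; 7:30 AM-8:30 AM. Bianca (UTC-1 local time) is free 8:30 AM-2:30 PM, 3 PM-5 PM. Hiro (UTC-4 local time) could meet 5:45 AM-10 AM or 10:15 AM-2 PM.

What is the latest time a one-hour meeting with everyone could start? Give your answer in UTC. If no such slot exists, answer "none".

Imani in UTC: 10:15-11:30, 11:45-14:15, 14:30-17:30 (add 1h to convert from UTC-1).
Arjun in UTC: 09:00-11:30, 12:00-14:15, 16:30-18:00 (add 1h to convert from UTC-1).
Pablo in UTC: 10:30-13:30, 15:45-16:00, 16:30-17:30 (add 9h to convert from UTC-9).
Bianca in UTC: 09:30-15:30, 16:00-18:00 (add 1h to convert from UTC-1).
Hiro in UTC: 09:45-14:00, 14:15-18:00 (add 4h to convert from UTC-4).
Imani ∩ Arjun: 10:15-11:30, 12:00-14:15, 16:30-17:30.
Imani ∩ Arjun ∩ Pablo: 10:30-11:30, 12:00-13:30, 16:30-17:30.
Imani ∩ Arjun ∩ Pablo ∩ Bianca: 10:30-11:30, 12:00-13:30, 16:30-17:30.
Imani ∩ Arjun ∩ Pablo ∩ Bianca ∩ Hiro: 10:30-11:30, 12:00-13:30, 16:30-17:30.
Those are the intersection windows.
The last common window of at least 60 minutes is 16:30-17:30; a 60-minute meeting can start as late as 16:30 and still end by 17:30.

16:30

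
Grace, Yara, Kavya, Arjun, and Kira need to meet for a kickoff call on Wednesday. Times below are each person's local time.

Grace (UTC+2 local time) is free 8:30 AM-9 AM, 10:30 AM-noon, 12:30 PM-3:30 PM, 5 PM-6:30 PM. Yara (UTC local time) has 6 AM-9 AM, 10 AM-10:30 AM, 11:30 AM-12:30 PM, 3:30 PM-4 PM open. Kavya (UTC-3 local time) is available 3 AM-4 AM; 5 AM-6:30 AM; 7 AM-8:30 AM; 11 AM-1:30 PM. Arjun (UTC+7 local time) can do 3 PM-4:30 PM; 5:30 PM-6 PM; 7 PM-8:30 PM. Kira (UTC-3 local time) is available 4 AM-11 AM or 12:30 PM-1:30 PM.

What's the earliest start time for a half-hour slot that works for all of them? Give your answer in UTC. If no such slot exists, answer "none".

08:30

Grace in UTC: 06:30-07:00, 08:30-10:00, 10:30-13:30, 15:00-16:30 (subtract 2h to convert from UTC+2).
Yara in UTC: 06:00-09:00, 10:00-10:30, 11:30-12:30, 15:30-16:00.
Kavya in UTC: 06:00-07:00, 08:00-09:30, 10:00-11:30, 14:00-16:30 (add 3h to convert from UTC-3).
Arjun in UTC: 08:00-09:30, 10:30-11:00, 12:00-13:30 (subtract 7h to convert from UTC+7).
Kira in UTC: 07:00-14:00, 15:30-16:30 (add 3h to convert from UTC-3).
Grace ∩ Yara: 06:30-07:00, 08:30-09:00, 11:30-12:30, 15:30-16:00.
Grace ∩ Yara ∩ Kavya: 06:30-07:00, 08:30-09:00, 15:30-16:00.
Grace ∩ Yara ∩ Kavya ∩ Arjun: 08:30-09:00.
Grace ∩ Yara ∩ Kavya ∩ Arjun ∩ Kira: 08:30-09:00.
The first common window of at least 30 minutes is 08:30-09:00, so the earliest start is 08:30.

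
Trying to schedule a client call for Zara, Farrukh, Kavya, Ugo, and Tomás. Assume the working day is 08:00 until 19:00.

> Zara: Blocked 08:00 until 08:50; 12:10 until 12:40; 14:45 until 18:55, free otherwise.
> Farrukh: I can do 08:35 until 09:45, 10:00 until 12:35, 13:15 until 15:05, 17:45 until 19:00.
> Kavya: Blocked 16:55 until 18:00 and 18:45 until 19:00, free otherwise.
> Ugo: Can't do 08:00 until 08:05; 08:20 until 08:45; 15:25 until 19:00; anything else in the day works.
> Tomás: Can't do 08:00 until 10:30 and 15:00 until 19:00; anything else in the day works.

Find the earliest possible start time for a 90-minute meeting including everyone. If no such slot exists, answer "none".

10:30

Zara free: 08:50-12:10, 12:40-14:45, 18:55-19:00 (invert busy blocks within the working day).
Farrukh free: 08:35-09:45, 10:00-12:35, 13:15-15:05, 17:45-19:00.
Kavya free: 08:00-16:55, 18:00-18:45 (invert busy blocks within the working day).
Ugo free: 08:05-08:20, 08:45-15:25 (invert busy blocks within the working day).
Tomás free: 10:30-15:00 (invert busy blocks within the working day).
Zara ∩ Farrukh: 08:50-09:45, 10:00-12:10, 13:15-14:45, 18:55-19:00.
Zara ∩ Farrukh ∩ Kavya: 08:50-09:45, 10:00-12:10, 13:15-14:45.
Zara ∩ Farrukh ∩ Kavya ∩ Ugo: 08:50-09:45, 10:00-12:10, 13:15-14:45.
Zara ∩ Farrukh ∩ Kavya ∩ Ugo ∩ Tomás: 10:30-12:10, 13:15-14:45.
The first common window of at least 90 minutes is 10:30-12:10, so the earliest start is 10:30.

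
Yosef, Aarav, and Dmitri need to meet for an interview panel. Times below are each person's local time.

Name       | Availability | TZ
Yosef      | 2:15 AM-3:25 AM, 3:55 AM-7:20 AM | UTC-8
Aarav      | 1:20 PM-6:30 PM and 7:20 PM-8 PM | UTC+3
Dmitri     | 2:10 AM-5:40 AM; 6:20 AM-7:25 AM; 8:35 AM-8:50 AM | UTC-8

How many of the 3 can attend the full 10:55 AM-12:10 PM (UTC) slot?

Yosef in UTC: 10:15-11:25, 11:55-15:20 (add 8h to convert from UTC-8).
Aarav in UTC: 10:20-15:30, 16:20-17:00 (subtract 3h to convert from UTC+3).
Dmitri in UTC: 10:10-13:40, 14:20-15:25, 16:35-16:50 (add 8h to convert from UTC-8).
Aarav and Dmitri can make the full 10:55-12:10 slot — that's 2.

2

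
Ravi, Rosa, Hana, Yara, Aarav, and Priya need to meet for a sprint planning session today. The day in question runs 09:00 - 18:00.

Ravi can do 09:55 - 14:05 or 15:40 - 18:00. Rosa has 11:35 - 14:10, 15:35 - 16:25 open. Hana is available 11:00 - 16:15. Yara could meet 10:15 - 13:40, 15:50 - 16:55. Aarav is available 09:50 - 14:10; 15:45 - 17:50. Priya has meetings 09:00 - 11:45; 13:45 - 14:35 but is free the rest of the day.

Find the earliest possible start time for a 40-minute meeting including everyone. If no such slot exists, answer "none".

Ravi free: 09:55-14:05, 15:40-18:00.
Rosa free: 11:35-14:10, 15:35-16:25.
Hana free: 11:00-16:15.
Yara free: 10:15-13:40, 15:50-16:55.
Aarav free: 09:50-14:10, 15:45-17:50.
Priya free: 11:45-13:45, 14:35-18:00 (invert busy blocks within the working day).
Ravi ∩ Rosa: 11:35-14:05, 15:40-16:25.
Ravi ∩ Rosa ∩ Hana: 11:35-14:05, 15:40-16:15.
Ravi ∩ Rosa ∩ Hana ∩ Yara: 11:35-13:40, 15:50-16:15.
Ravi ∩ Rosa ∩ Hana ∩ Yara ∩ Aarav: 11:35-13:40, 15:50-16:15.
Ravi ∩ Rosa ∩ Hana ∩ Yara ∩ Aarav ∩ Priya: 11:45-13:40, 15:50-16:15.
The first common window of at least 40 minutes is 11:45-13:40, so the earliest start is 11:45.

11:45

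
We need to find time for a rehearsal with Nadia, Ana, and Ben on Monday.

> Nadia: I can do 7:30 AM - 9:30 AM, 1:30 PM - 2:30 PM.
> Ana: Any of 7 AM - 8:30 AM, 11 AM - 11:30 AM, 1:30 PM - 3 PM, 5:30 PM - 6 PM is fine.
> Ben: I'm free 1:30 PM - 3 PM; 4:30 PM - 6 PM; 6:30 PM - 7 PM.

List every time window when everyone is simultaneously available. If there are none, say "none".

Nadia ∩ Ana: 07:30-08:30, 13:30-14:30.
Nadia ∩ Ana ∩ Ben: 13:30-14:30.
So the common availability across everyone is 13:30-14:30.

13:30-14:30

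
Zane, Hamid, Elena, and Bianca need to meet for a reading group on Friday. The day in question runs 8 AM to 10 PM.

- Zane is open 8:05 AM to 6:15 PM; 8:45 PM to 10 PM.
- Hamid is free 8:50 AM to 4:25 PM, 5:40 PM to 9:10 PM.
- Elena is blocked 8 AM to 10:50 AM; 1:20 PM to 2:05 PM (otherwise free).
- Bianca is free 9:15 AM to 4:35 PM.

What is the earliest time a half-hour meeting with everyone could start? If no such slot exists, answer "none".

Zane free: 08:05-18:15, 20:45-22:00.
Hamid free: 08:50-16:25, 17:40-21:10.
Elena free: 10:50-13:20, 14:05-22:00 (invert busy blocks within the working day).
Bianca free: 09:15-16:35.
Zane ∩ Hamid: 08:50-16:25, 17:40-18:15, 20:45-21:10.
Zane ∩ Hamid ∩ Elena: 10:50-13:20, 14:05-16:25, 17:40-18:15, 20:45-21:10.
Zane ∩ Hamid ∩ Elena ∩ Bianca: 10:50-13:20, 14:05-16:25.
The first common window of at least 30 minutes is 10:50-13:20, so the earliest start is 10:50.

10:50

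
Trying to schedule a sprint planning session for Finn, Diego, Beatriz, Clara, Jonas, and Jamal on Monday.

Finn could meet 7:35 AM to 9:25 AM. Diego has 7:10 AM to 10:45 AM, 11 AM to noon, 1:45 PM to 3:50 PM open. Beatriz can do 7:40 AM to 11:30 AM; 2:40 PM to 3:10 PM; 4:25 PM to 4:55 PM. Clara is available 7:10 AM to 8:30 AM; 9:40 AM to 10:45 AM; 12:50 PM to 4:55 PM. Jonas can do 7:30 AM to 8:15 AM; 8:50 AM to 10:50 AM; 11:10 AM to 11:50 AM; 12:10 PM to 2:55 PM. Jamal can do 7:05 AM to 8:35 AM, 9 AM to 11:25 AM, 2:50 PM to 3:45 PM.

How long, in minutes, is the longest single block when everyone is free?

35

Finn ∩ Diego: 07:35-09:25.
Finn ∩ Diego ∩ Beatriz: 07:40-09:25.
Finn ∩ Diego ∩ Beatriz ∩ Clara: 07:40-08:30.
Finn ∩ Diego ∩ Beatriz ∩ Clara ∩ Jonas: 07:40-08:15.
Finn ∩ Diego ∩ Beatriz ∩ Clara ∩ Jonas ∩ Jamal: 07:40-08:15.
So the common availability across everyone is 07:40-08:15.
The longest is 07:40-08:15 at 35 minutes.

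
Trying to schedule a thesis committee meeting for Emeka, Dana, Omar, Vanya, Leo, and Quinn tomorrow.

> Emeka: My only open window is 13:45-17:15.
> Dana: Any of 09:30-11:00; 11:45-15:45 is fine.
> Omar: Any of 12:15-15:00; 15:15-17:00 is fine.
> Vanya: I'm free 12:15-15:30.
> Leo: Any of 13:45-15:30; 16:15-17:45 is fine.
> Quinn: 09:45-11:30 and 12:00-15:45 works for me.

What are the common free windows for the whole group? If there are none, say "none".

13:45-15:00, 15:15-15:30

Emeka ∩ Dana: 13:45-15:45.
Emeka ∩ Dana ∩ Omar: 13:45-15:00, 15:15-15:45.
Emeka ∩ Dana ∩ Omar ∩ Vanya: 13:45-15:00, 15:15-15:30.
Emeka ∩ Dana ∩ Omar ∩ Vanya ∩ Leo: 13:45-15:00, 15:15-15:30.
Emeka ∩ Dana ∩ Omar ∩ Vanya ∩ Leo ∩ Quinn: 13:45-15:00, 15:15-15:30.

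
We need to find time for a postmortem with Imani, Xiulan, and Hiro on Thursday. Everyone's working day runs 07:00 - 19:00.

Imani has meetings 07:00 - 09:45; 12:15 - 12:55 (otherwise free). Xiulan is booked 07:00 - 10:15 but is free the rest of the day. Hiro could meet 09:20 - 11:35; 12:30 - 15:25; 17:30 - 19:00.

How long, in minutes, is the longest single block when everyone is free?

Imani free: 09:45-12:15, 12:55-19:00 (invert busy blocks within the working day).
Xiulan free: 10:15-19:00 (invert busy blocks within the working day).
Hiro free: 09:20-11:35, 12:30-15:25, 17:30-19:00.
Imani ∩ Xiulan: 10:15-12:15, 12:55-19:00.
Imani ∩ Xiulan ∩ Hiro: 10:15-11:35, 12:55-15:25, 17:30-19:00.
So the common availability across everyone is 10:15-11:35, 12:55-15:25, 17:30-19:00.
The longest is 12:55-15:25 at 150 minutes.

150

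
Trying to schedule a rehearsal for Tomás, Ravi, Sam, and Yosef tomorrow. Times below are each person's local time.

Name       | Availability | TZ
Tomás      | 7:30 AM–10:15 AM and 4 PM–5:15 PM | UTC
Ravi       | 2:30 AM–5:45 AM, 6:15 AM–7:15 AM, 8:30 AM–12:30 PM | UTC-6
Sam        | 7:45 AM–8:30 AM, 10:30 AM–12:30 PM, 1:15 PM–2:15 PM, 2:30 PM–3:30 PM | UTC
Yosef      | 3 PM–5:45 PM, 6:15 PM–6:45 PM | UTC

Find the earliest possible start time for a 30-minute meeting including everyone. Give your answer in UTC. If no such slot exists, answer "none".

Tomás in UTC: 07:30-10:15, 16:00-17:15.
Ravi in UTC: 08:30-11:45, 12:15-13:15, 14:30-18:30 (add 6h to convert from UTC-6).
Sam in UTC: 07:45-08:30, 10:30-12:30, 13:15-14:15, 14:30-15:30.
Yosef in UTC: 15:00-17:45, 18:15-18:45.
Tomás ∩ Ravi: 08:30-10:15, 16:00-17:15.
Tomás ∩ Ravi ∩ Sam: ∅.
Tomás ∩ Ravi ∩ Sam ∩ Yosef: ∅.
There is no time when everyone is free.
No common window is at least 30 minutes long.

none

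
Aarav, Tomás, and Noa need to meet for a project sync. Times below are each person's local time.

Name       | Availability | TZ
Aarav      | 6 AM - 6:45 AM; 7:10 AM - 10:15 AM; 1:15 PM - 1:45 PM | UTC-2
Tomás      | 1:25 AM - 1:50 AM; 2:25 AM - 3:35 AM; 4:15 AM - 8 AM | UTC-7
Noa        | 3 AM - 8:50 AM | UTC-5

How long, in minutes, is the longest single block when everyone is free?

70

Aarav in UTC: 08:00-08:45, 09:10-12:15, 15:15-15:45 (add 2h to convert from UTC-2).
Tomás in UTC: 08:25-08:50, 09:25-10:35, 11:15-15:00 (add 7h to convert from UTC-7).
Noa in UTC: 08:00-13:50 (add 5h to convert from UTC-5).
Aarav ∩ Tomás: 08:25-08:45, 09:25-10:35, 11:15-12:15.
Aarav ∩ Tomás ∩ Noa: 08:25-08:45, 09:25-10:35, 11:15-12:15.
The longest is 09:25-10:35 at 70 minutes.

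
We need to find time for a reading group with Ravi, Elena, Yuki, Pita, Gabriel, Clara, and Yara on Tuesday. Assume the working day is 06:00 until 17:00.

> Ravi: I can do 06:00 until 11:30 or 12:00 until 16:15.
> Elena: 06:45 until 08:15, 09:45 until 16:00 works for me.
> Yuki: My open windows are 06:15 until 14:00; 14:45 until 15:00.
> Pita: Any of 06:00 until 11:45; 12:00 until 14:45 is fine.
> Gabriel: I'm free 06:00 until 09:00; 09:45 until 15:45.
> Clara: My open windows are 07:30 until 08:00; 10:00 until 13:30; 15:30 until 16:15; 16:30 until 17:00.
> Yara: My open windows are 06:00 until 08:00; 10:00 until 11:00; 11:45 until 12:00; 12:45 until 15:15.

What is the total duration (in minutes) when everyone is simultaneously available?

Ravi ∩ Elena: 06:45-08:15, 09:45-11:30, 12:00-16:00.
Ravi ∩ Elena ∩ Yuki: 06:45-08:15, 09:45-11:30, 12:00-14:00, 14:45-15:00.
Ravi ∩ Elena ∩ Yuki ∩ Pita: 06:45-08:15, 09:45-11:30, 12:00-14:00.
Ravi ∩ Elena ∩ Yuki ∩ Pita ∩ Gabriel: 06:45-08:15, 09:45-11:30, 12:00-14:00.
Ravi ∩ Elena ∩ Yuki ∩ Pita ∩ Gabriel ∩ Clara: 07:30-08:00, 10:00-11:30, 12:00-13:30.
Ravi ∩ Elena ∩ Yuki ∩ Pita ∩ Gabriel ∩ Clara ∩ Yara: 07:30-08:00, 10:00-11:00, 12:45-13:30.
So the common availability across everyone is 07:30-08:00, 10:00-11:00, 12:45-13:30.
Summing the common windows: 30 + 60 + 45 = 135 minutes.

135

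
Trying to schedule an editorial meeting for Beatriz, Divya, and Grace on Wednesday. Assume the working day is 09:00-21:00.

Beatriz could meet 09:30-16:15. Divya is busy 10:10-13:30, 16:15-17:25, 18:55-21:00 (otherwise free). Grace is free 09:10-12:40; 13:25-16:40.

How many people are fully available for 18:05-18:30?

1

Beatriz free: 09:30-16:15.
Divya free: 09:00-10:10, 13:30-16:15, 17:25-18:55 (invert busy blocks within the working day).
Grace free: 09:10-12:40, 13:25-16:40.
Divya can make the full 18:05-18:30 slot — that's 1.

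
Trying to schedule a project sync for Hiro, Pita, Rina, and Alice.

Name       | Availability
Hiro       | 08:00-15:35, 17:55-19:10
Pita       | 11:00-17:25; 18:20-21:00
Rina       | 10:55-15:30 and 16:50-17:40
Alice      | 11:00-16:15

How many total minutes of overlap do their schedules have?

Hiro ∩ Pita: 11:00-15:35, 18:20-19:10.
Hiro ∩ Pita ∩ Rina: 11:00-15:30.
Hiro ∩ Pita ∩ Rina ∩ Alice: 11:00-15:30.
That's a single block of 270 minutes.

270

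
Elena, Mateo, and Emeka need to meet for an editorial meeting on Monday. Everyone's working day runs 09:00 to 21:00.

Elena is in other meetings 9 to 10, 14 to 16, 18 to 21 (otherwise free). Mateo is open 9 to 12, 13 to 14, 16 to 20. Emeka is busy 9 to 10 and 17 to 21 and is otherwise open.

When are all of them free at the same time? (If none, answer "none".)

10:00-12:00, 13:00-14:00, 16:00-17:00

Elena free: 10:00-14:00, 16:00-18:00 (invert busy blocks within the working day).
Mateo free: 09:00-12:00, 13:00-14:00, 16:00-20:00.
Emeka free: 10:00-17:00 (invert busy blocks within the working day).
Elena ∩ Mateo: 10:00-12:00, 13:00-14:00, 16:00-18:00.
Elena ∩ Mateo ∩ Emeka: 10:00-12:00, 13:00-14:00, 16:00-17:00.
So the common availability across everyone is 10:00-12:00, 13:00-14:00, 16:00-17:00.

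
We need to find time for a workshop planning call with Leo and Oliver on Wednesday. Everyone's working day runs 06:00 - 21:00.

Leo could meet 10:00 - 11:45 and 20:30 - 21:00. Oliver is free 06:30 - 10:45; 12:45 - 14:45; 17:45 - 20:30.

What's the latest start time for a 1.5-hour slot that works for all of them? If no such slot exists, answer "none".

Leo ∩ Oliver: 10:00-10:45.
No common window is at least 90 minutes long.

none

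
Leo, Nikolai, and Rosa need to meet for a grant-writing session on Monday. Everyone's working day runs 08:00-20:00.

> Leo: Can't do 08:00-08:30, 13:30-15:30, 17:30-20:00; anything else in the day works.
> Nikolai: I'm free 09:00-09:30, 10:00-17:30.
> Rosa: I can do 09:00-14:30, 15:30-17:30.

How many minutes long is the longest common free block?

Leo free: 08:30-13:30, 15:30-17:30 (invert busy blocks within the working day).
Nikolai free: 09:00-09:30, 10:00-17:30.
Rosa free: 09:00-14:30, 15:30-17:30.
Leo ∩ Nikolai: 09:00-09:30, 10:00-13:30, 15:30-17:30.
Leo ∩ Nikolai ∩ Rosa: 09:00-09:30, 10:00-13:30, 15:30-17:30.
So the common availability across everyone is 09:00-09:30, 10:00-13:30, 15:30-17:30.
The longest is 10:00-13:30 at 210 minutes.

210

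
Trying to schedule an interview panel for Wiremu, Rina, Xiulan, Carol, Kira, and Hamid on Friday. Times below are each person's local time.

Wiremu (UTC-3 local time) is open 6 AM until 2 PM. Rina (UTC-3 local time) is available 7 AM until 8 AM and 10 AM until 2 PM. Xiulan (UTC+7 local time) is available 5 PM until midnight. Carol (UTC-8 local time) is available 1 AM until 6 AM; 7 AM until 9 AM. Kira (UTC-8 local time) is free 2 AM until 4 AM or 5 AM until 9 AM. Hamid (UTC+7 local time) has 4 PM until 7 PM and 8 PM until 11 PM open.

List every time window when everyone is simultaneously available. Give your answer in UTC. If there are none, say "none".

10:00-11:00, 13:00-14:00, 15:00-16:00

Wiremu in UTC: 09:00-17:00 (add 3h to convert from UTC-3).
Rina in UTC: 10:00-11:00, 13:00-17:00 (add 3h to convert from UTC-3).
Xiulan in UTC: 10:00-17:00 (subtract 7h to convert from UTC+7).
Carol in UTC: 09:00-14:00, 15:00-17:00 (add 8h to convert from UTC-8).
Kira in UTC: 10:00-12:00, 13:00-17:00 (add 8h to convert from UTC-8).
Hamid in UTC: 09:00-12:00, 13:00-16:00 (subtract 7h to convert from UTC+7).
Wiremu ∩ Rina: 10:00-11:00, 13:00-17:00.
Wiremu ∩ Rina ∩ Xiulan: 10:00-11:00, 13:00-17:00.
Wiremu ∩ Rina ∩ Xiulan ∩ Carol: 10:00-11:00, 13:00-14:00, 15:00-17:00.
Wiremu ∩ Rina ∩ Xiulan ∩ Carol ∩ Kira: 10:00-11:00, 13:00-14:00, 15:00-17:00.
Wiremu ∩ Rina ∩ Xiulan ∩ Carol ∩ Kira ∩ Hamid: 10:00-11:00, 13:00-14:00, 15:00-16:00.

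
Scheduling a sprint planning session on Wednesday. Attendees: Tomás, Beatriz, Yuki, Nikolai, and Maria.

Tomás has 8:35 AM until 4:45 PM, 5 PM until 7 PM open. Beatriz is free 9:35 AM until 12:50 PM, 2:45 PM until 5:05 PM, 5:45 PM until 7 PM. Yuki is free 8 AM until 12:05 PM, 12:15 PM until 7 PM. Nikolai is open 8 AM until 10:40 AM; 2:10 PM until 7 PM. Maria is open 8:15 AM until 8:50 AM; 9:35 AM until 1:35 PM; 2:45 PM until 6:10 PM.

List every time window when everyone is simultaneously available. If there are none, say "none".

Tomás ∩ Beatriz: 09:35-12:50, 14:45-16:45, 17:00-17:05, 17:45-19:00.
Tomás ∩ Beatriz ∩ Yuki: 09:35-12:05, 12:15-12:50, 14:45-16:45, 17:00-17:05, 17:45-19:00.
Tomás ∩ Beatriz ∩ Yuki ∩ Nikolai: 09:35-10:40, 14:45-16:45, 17:00-17:05, 17:45-19:00.
Tomás ∩ Beatriz ∩ Yuki ∩ Nikolai ∩ Maria: 09:35-10:40, 14:45-16:45, 17:00-17:05, 17:45-18:10.
So the common availability across everyone is 09:35-10:40, 14:45-16:45, 17:00-17:05, 17:45-18:10.

09:35-10:40, 14:45-16:45, 17:00-17:05, 17:45-18:10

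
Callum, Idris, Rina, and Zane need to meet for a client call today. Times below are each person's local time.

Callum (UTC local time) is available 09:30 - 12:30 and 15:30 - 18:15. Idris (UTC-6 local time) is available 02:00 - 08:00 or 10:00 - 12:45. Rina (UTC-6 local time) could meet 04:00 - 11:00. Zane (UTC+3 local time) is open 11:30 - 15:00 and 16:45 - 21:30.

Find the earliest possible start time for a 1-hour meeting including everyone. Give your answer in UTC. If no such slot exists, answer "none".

10:00

Callum in UTC: 09:30-12:30, 15:30-18:15.
Idris in UTC: 08:00-14:00, 16:00-18:45 (add 6h to convert from UTC-6).
Rina in UTC: 10:00-17:00 (add 6h to convert from UTC-6).
Zane in UTC: 08:30-12:00, 13:45-18:30 (subtract 3h to convert from UTC+3).
Callum ∩ Idris: 09:30-12:30, 16:00-18:15.
Callum ∩ Idris ∩ Rina: 10:00-12:30, 16:00-17:00.
Callum ∩ Idris ∩ Rina ∩ Zane: 10:00-12:00, 16:00-17:00.
So the common availability across everyone is 10:00-12:00, 16:00-17:00.
The first common window of at least 60 minutes is 10:00-12:00, so the earliest start is 10:00.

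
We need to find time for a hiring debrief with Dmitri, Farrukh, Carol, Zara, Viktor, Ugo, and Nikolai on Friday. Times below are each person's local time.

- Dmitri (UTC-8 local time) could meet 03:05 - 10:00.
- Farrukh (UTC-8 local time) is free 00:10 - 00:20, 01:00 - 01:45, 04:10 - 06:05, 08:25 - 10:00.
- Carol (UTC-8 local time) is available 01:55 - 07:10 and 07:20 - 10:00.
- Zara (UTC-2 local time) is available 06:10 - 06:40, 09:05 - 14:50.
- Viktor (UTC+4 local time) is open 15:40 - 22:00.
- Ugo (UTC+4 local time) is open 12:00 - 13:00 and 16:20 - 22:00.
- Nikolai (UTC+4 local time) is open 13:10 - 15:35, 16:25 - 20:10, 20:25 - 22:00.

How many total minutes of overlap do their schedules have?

125

Dmitri in UTC: 11:05-18:00 (add 8h to convert from UTC-8).
Farrukh in UTC: 08:10-08:20, 09:00-09:45, 12:10-14:05, 16:25-18:00 (add 8h to convert from UTC-8).
Carol in UTC: 09:55-15:10, 15:20-18:00 (add 8h to convert from UTC-8).
Zara in UTC: 08:10-08:40, 11:05-16:50 (add 2h to convert from UTC-2).
Viktor in UTC: 11:40-18:00 (subtract 4h to convert from UTC+4).
Ugo in UTC: 08:00-09:00, 12:20-18:00 (subtract 4h to convert from UTC+4).
Nikolai in UTC: 09:10-11:35, 12:25-16:10, 16:25-18:00 (subtract 4h to convert from UTC+4).
Dmitri ∩ Farrukh: 12:10-14:05, 16:25-18:00.
Dmitri ∩ Farrukh ∩ Carol: 12:10-14:05, 16:25-18:00.
Dmitri ∩ Farrukh ∩ Carol ∩ Zara: 12:10-14:05, 16:25-16:50.
Dmitri ∩ Farrukh ∩ Carol ∩ Zara ∩ Viktor: 12:10-14:05, 16:25-16:50.
Dmitri ∩ Farrukh ∩ Carol ∩ Zara ∩ Viktor ∩ Ugo: 12:20-14:05, 16:25-16:50.
Dmitri ∩ Farrukh ∩ Carol ∩ Zara ∩ Viktor ∩ Ugo ∩ Nikolai: 12:25-14:05, 16:25-16:50.
Summing the common windows: 100 + 25 = 125 minutes.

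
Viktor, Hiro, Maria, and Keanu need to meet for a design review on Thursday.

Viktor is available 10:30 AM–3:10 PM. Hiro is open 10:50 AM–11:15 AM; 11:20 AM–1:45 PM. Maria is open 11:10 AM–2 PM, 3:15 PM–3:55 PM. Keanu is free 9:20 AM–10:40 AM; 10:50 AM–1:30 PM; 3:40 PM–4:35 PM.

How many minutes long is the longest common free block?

130

Viktor ∩ Hiro: 10:50-11:15, 11:20-13:45.
Viktor ∩ Hiro ∩ Maria: 11:10-11:15, 11:20-13:45.
Viktor ∩ Hiro ∩ Maria ∩ Keanu: 11:10-11:15, 11:20-13:30.
So the common availability across everyone is 11:10-11:15, 11:20-13:30.
The longest is 11:20-13:30 at 130 minutes.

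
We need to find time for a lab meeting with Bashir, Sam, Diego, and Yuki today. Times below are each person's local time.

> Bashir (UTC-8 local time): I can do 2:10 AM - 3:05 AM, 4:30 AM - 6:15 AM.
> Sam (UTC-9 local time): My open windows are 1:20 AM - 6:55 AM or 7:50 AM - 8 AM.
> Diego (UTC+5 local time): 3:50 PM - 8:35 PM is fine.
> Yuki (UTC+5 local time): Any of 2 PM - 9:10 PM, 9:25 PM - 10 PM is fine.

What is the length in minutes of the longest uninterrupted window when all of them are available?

Bashir in UTC: 10:10-11:05, 12:30-14:15 (add 8h to convert from UTC-8).
Sam in UTC: 10:20-15:55, 16:50-17:00 (add 9h to convert from UTC-9).
Diego in UTC: 10:50-15:35 (subtract 5h to convert from UTC+5).
Yuki in UTC: 09:00-16:10, 16:25-17:00 (subtract 5h to convert from UTC+5).
Bashir ∩ Sam: 10:20-11:05, 12:30-14:15.
Bashir ∩ Sam ∩ Diego: 10:50-11:05, 12:30-14:15.
Bashir ∩ Sam ∩ Diego ∩ Yuki: 10:50-11:05, 12:30-14:15.
So the common availability across everyone is 10:50-11:05, 12:30-14:15.
The longest is 12:30-14:15 at 105 minutes.

105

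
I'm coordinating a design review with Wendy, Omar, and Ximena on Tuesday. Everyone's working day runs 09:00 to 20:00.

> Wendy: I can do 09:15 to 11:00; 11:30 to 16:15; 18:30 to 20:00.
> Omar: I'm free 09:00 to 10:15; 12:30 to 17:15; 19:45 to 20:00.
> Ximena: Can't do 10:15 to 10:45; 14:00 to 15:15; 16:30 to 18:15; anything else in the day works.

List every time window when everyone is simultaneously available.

Wendy free: 09:15-11:00, 11:30-16:15, 18:30-20:00.
Omar free: 09:00-10:15, 12:30-17:15, 19:45-20:00.
Ximena free: 09:00-10:15, 10:45-14:00, 15:15-16:30, 18:15-20:00 (invert busy blocks within the working day).
Wendy ∩ Omar: 09:15-10:15, 12:30-16:15, 19:45-20:00.
Wendy ∩ Omar ∩ Ximena: 09:15-10:15, 12:30-14:00, 15:15-16:15, 19:45-20:00.

09:15-10:15, 12:30-14:00, 15:15-16:15, 19:45-20:00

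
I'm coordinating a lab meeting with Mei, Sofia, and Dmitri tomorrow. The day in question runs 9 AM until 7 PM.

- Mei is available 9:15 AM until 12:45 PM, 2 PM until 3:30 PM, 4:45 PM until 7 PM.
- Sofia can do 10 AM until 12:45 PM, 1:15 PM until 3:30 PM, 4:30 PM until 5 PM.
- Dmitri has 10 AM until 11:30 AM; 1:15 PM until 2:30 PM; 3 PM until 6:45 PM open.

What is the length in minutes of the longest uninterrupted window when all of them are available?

Mei ∩ Sofia: 10:00-12:45, 14:00-15:30, 16:45-17:00.
Mei ∩ Sofia ∩ Dmitri: 10:00-11:30, 14:00-14:30, 15:00-15:30, 16:45-17:00.
The longest is 10:00-11:30 at 90 minutes.

90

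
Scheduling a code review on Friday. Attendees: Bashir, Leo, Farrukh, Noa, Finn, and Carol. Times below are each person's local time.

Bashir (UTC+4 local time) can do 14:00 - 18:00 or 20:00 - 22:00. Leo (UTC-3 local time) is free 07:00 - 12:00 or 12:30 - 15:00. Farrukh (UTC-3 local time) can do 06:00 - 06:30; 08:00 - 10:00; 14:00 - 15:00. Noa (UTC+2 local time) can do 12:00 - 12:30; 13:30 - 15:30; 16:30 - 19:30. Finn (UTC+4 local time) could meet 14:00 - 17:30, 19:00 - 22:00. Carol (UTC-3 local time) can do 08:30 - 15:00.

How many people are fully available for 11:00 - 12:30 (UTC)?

4

Bashir in UTC: 10:00-14:00, 16:00-18:00 (subtract 4h to convert from UTC+4).
Leo in UTC: 10:00-15:00, 15:30-18:00 (add 3h to convert from UTC-3).
Farrukh in UTC: 09:00-09:30, 11:00-13:00, 17:00-18:00 (add 3h to convert from UTC-3).
Noa in UTC: 10:00-10:30, 11:30-13:30, 14:30-17:30 (subtract 2h to convert from UTC+2).
Finn in UTC: 10:00-13:30, 15:00-18:00 (subtract 4h to convert from UTC+4).
Carol in UTC: 11:30-18:00 (add 3h to convert from UTC-3).
Bashir, Leo, Farrukh, and Finn can make the full 11:00-12:30 slot — that's 4.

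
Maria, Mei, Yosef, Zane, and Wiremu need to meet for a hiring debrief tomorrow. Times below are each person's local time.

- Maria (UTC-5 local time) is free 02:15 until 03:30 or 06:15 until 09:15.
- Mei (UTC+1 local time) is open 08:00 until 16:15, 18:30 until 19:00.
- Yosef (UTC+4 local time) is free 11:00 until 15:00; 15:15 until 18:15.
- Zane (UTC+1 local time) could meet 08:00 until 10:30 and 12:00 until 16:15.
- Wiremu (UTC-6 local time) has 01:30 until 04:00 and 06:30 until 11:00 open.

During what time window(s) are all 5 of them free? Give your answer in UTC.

Maria in UTC: 07:15-08:30, 11:15-14:15 (add 5h to convert from UTC-5).
Mei in UTC: 07:00-15:15, 17:30-18:00 (subtract 1h to convert from UTC+1).
Yosef in UTC: 07:00-11:00, 11:15-14:15 (subtract 4h to convert from UTC+4).
Zane in UTC: 07:00-09:30, 11:00-15:15 (subtract 1h to convert from UTC+1).
Wiremu in UTC: 07:30-10:00, 12:30-17:00 (add 6h to convert from UTC-6).
Maria ∩ Mei: 07:15-08:30, 11:15-14:15.
Maria ∩ Mei ∩ Yosef: 07:15-08:30, 11:15-14:15.
Maria ∩ Mei ∩ Yosef ∩ Zane: 07:15-08:30, 11:15-14:15.
Maria ∩ Mei ∩ Yosef ∩ Zane ∩ Wiremu: 07:30-08:30, 12:30-14:15.
Those are the intersection windows.

07:30-08:30, 12:30-14:15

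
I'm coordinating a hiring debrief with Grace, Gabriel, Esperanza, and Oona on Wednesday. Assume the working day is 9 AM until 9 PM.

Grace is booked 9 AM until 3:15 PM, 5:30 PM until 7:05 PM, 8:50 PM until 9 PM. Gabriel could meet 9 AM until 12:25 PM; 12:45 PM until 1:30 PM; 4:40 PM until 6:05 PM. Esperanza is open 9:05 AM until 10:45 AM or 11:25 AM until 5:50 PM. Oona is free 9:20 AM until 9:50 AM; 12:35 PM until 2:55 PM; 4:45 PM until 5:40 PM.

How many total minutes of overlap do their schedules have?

45

Grace free: 15:15-17:30, 19:05-20:50 (invert busy blocks within the working day).
Gabriel free: 09:00-12:25, 12:45-13:30, 16:40-18:05.
Esperanza free: 09:05-10:45, 11:25-17:50.
Oona free: 09:20-09:50, 12:35-14:55, 16:45-17:40.
Grace ∩ Gabriel: 16:40-17:30.
Grace ∩ Gabriel ∩ Esperanza: 16:40-17:30.
Grace ∩ Gabriel ∩ Esperanza ∩ Oona: 16:45-17:30.
That's a single block of 45 minutes.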